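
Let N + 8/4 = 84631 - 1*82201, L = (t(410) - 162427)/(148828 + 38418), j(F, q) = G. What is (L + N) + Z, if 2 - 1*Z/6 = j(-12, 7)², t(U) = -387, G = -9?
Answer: 182857935/93623 ≈ 1953.1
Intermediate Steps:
j(F, q) = -9
Z = -474 (Z = 12 - 6*(-9)² = 12 - 6*81 = 12 - 486 = -474)
L = -81407/93623 (L = (-387 - 162427)/(148828 + 38418) = -162814/187246 = -162814*1/187246 = -81407/93623 ≈ -0.86952)
N = 2428 (N = -2 + (84631 - 1*82201) = -2 + (84631 - 82201) = -2 + 2430 = 2428)
(L + N) + Z = (-81407/93623 + 2428) - 474 = 227235237/93623 - 474 = 182857935/93623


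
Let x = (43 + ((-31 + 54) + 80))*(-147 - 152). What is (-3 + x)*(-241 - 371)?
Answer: 26718084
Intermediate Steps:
x = -43654 (x = (43 + (23 + 80))*(-299) = (43 + 103)*(-299) = 146*(-299) = -43654)
(-3 + x)*(-241 - 371) = (-3 - 43654)*(-241 - 371) = -43657*(-612) = 26718084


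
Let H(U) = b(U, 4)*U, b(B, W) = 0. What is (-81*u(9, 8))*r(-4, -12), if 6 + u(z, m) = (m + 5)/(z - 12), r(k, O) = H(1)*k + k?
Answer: -3348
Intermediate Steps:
H(U) = 0 (H(U) = 0*U = 0)
r(k, O) = k (r(k, O) = 0*k + k = 0 + k = k)
u(z, m) = -6 + (5 + m)/(-12 + z) (u(z, m) = -6 + (m + 5)/(z - 12) = -6 + (5 + m)/(-12 + z))
(-81*u(9, 8))*r(-4, -12) = -81*(77 + 8 - 6*9)/(-12 + 9)*(-4) = -81*(77 + 8 - 54)/(-3)*(-4) = -(-27)*31*(-4) = -81*(-31/3)*(-4) = 837*(-4) = -3348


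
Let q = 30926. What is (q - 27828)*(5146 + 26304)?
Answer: 97432100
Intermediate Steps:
(q - 27828)*(5146 + 26304) = (30926 - 27828)*(5146 + 26304) = 3098*31450 = 97432100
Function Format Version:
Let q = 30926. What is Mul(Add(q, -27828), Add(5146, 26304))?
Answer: 97432100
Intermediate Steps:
Mul(Add(q, -27828), Add(5146, 26304)) = Mul(Add(30926, -27828), Add(5146, 26304)) = Mul(3098, 31450) = 97432100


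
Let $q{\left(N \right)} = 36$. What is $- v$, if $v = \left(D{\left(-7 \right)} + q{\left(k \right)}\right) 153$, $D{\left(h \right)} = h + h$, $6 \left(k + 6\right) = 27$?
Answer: $-3366$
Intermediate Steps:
$k = - \frac{3}{2}$ ($k = -6 + \frac{1}{6} \cdot 27 = -6 + \frac{9}{2} = - \frac{3}{2} \approx -1.5$)
$D{\left(h \right)} = 2 h$
$v = 3366$ ($v = \left(2 \left(-7\right) + 36\right) 153 = \left(-14 + 36\right) 153 = 22 \cdot 153 = 3366$)
$- v = \left(-1\right) 3366 = -3366$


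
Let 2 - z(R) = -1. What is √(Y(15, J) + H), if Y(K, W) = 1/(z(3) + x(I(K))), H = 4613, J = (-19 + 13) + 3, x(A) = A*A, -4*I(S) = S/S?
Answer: 3*√25117/7 ≈ 67.922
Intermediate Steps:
z(R) = 3 (z(R) = 2 - 1*(-1) = 2 + 1 = 3)
I(S) = -¼ (I(S) = -S/(4*S) = -¼*1 = -¼)
x(A) = A²
J = -3 (J = -6 + 3 = -3)
Y(K, W) = 16/49 (Y(K, W) = 1/(3 + (-¼)²) = 1/(3 + 1/16) = 1/(49/16) = 16/49)
√(Y(15, J) + H) = √(16/49 + 4613) = √(226053/49) = 3*√25117/7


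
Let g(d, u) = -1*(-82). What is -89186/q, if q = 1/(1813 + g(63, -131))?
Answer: -169007470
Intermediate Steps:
g(d, u) = 82
q = 1/1895 (q = 1/(1813 + 82) = 1/1895 ≈ 0.00052770)
-89186/q = -89186/1/1895 = -89186*1895 = -169007470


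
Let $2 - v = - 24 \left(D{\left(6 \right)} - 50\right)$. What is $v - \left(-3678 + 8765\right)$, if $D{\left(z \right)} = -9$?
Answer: $-6501$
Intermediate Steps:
$v = -1414$ ($v = 2 - - 24 \left(-9 - 50\right) = 2 - \left(-24\right) \left(-59\right) = 2 - 1416 = -1414$)
$v - \left(-3678 + 8765\right) = -1414 - \left(-3678 + 8765\right) = -1414 - 5087 = -6501$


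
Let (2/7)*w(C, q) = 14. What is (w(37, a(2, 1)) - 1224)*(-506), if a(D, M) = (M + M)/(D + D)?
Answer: 594550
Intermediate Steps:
a(D, M) = M/D (a(D, M) = (2*M)/((2*D)) = (2*M)*(1/(2*D)) = M/D)
w(C, q) = 49 (w(C, q) = (7/2)*14 = 49)
(w(37, a(2, 1)) - 1224)*(-506) = (49 - 1224)*(-506) = -1175*(-506) = 594550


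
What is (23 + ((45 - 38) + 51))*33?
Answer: 2673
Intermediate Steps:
(23 + ((45 - 38) + 51))*33 = (23 + (7 + 51))*33 = (23 + 58)*33 = 81*33 = 2673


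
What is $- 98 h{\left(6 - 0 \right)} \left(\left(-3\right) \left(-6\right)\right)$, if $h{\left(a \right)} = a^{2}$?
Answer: $-63504$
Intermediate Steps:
$- 98 h{\left(6 - 0 \right)} \left(\left(-3\right) \left(-6\right)\right) = - 98 \left(6 - 0\right)^{2} \left(\left(-3\right) \left(-6\right)\right) = - 98 \left(6 + 0\right)^{2} \cdot 18 = - 98 \cdot 6^{2} \cdot 18 = \left(-98\right) 36 \cdot 18 = \left(-3528\right) 18 = -63504$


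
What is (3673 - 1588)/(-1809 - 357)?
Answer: -695/722 ≈ -0.96260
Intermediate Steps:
(3673 - 1588)/(-1809 - 357) = 2085/(-2166) = 2085*(-1/2166) = -695/722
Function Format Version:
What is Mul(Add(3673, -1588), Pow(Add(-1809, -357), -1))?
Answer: Rational(-695, 722) ≈ -0.96260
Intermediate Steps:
Mul(Add(3673, -1588), Pow(Add(-1809, -357), -1)) = Mul(2085, Pow(-2166, -1)) = Mul(2085, Rational(-1, 2166)) = Rational(-695, 722)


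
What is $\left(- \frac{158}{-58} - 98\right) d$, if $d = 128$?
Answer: $- \frac{353664}{29} \approx -12195.0$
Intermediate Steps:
$\left(- \frac{158}{-58} - 98\right) d = \left(- \frac{158}{-58} - 98\right) 128 = \left(\left(-158\right) \left(- \frac{1}{58}\right) - 98\right) 128 = \left(\frac{79}{29} - 98\right) 128 = \left(- \frac{2763}{29}\right) 128 = - \frac{353664}{29}$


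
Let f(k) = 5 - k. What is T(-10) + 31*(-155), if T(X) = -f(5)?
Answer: -4805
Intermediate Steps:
T(X) = 0 (T(X) = -(5 - 1*5) = -(5 - 5) = -1*0 = 0)
T(-10) + 31*(-155) = 0 + 31*(-155) = 0 - 4805 = -4805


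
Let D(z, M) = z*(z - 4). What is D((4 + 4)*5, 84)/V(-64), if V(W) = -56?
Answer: -180/7 ≈ -25.714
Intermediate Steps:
D(z, M) = z*(-4 + z)
D((4 + 4)*5, 84)/V(-64) = (((4 + 4)*5)*(-4 + (4 + 4)*5))/(-56) = ((8*5)*(-4 + 8*5))*(-1/56) = (40*(-4 + 40))*(-1/56) = (40*36)*(-1/56) = 1440*(-1/56) = -180/7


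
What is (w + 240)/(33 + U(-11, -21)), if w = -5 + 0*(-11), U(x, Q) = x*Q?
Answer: 235/264 ≈ 0.89015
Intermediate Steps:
U(x, Q) = Q*x
w = -5 (w = -5 + 0 = -5)
(w + 240)/(33 + U(-11, -21)) = (-5 + 240)/(33 - 21*(-11)) = 235/(33 + 231) = 235/264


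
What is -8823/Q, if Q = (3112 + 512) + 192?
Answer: -2941/1272 ≈ -2.3121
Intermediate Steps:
Q = 3816 (Q = 3624 + 192 = 3816)
-8823/Q = -8823/3816 = -8823*1/3816 = -2941/1272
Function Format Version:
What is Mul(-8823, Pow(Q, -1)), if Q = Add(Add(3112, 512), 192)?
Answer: Rational(-2941, 1272) ≈ -2.3121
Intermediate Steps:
Q = 3816 (Q = Add(3624, 192) = 3816)
Mul(-8823, Pow(Q, -1)) = Mul(-8823, Pow(3816, -1)) = Mul(-8823, Rational(1, 3816)) = Rational(-2941, 1272)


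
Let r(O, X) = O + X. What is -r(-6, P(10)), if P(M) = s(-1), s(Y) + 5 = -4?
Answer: 15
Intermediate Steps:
s(Y) = -9 (s(Y) = -5 - 4 = -9)
P(M) = -9
-r(-6, P(10)) = -(-6 - 9) = -1*(-15) = 15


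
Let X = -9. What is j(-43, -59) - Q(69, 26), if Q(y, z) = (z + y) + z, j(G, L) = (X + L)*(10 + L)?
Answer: 3211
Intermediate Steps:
j(G, L) = (-9 + L)*(10 + L)
Q(y, z) = y + 2*z (Q(y, z) = (y + z) + z = y + 2*z)
j(-43, -59) - Q(69, 26) = (-90 - 59 + (-59)²) - (69 + 2*26) = (-90 - 59 + 3481) - (69 + 52) = 3332 - 1*121 = 3332 - 121 = 3211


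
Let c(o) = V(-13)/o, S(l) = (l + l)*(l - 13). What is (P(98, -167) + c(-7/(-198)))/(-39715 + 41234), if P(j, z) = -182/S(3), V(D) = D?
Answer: -76583/318990 ≈ -0.24008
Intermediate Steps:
S(l) = 2*l*(-13 + l) (S(l) = (2*l)*(-13 + l) = 2*l*(-13 + l))
P(j, z) = 91/30 (P(j, z) = -182*1/(6*(-13 + 3)) = -182/(2*3*(-10)) = -182/(-60) = -182*(-1/60) = 91/30)
c(o) = -13/o
(P(98, -167) + c(-7/(-198)))/(-39715 + 41234) = (91/30 - 13/((-7/(-198))))/(-39715 + 41234) = (91/30 - 13/((-7*(-1/198))))/1519 = (91/30 - 13/7/198)*(1/1519) = (91/30 - 13*198/7)*(1/1519) = (91/30 - 2574/7)*(1/1519) = -76583/210*1/1519 = -76583/318990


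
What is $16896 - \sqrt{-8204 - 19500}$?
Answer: $16896 - 2 i \sqrt{6926} \approx 16896.0 - 166.45 i$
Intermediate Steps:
$16896 - \sqrt{-8204 - 19500} = 16896 - \sqrt{-27704} = 16896 - 2 i \sqrt{6926}$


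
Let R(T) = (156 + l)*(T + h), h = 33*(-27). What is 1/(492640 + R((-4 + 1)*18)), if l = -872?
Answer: 1/1169260 ≈ 8.5524e-7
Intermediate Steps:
h = -891
R(T) = 637956 - 716*T (R(T) = (156 - 872)*(T - 891) = -716*(-891 + T) = 637956 - 716*T)
1/(492640 + R((-4 + 1)*18)) = 1/(492640 + (637956 - 716*(-4 + 1)*18)) = 1/(492640 + (637956 - (-2148)*18)) = 1/(492640 + (637956 - 716*(-54))) = 1/(492640 + (637956 + 38664)) = 1/(492640 + 676620) = 1/1169260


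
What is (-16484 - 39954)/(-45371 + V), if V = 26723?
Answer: 28219/9324 ≈ 3.0265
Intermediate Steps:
(-16484 - 39954)/(-45371 + V) = (-16484 - 39954)/(-45371 + 26723) = -56438/(-18648) = -56438*(-1/18648) = 28219/9324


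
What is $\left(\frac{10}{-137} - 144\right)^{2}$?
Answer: $\frac{389588644}{18769} \approx 20757.0$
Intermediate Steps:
$\left(\frac{10}{-137} - 144\right)^{2} = \left(10 \left(- \frac{1}{137}\right) - 144\right)^{2} = \left(- \frac{10}{137} - 144\right)^{2} = \left(- \frac{19738}{137}\right)^{2} = \frac{389588644}{18769}$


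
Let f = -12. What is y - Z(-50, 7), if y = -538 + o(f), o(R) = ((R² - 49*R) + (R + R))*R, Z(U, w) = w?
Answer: -9041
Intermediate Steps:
o(R) = R*(R² - 47*R) (o(R) = ((R² - 49*R) + 2*R)*R = (R² - 47*R)*R = R*(R² - 47*R))
y = -9034 (y = -538 + (-12)²*(-47 - 12) = -538 + 144*(-59) = -538 - 8496 = -9034)
y - Z(-50, 7) = -9034 - 1*7 = -9034 - 7 = -9041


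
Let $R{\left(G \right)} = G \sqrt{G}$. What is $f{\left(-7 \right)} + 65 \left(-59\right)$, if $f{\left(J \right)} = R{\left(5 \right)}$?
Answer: $-3835 + 5 \sqrt{5} \approx -3823.8$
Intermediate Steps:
$R{\left(G \right)} = G^{\frac{3}{2}}$
$f{\left(J \right)} = 5 \sqrt{5}$ ($f{\left(J \right)} = 5^{\frac{3}{2}} = 5 \sqrt{5}$)
$f{\left(-7 \right)} + 65 \left(-59\right) = 5 \sqrt{5} + 65 \left(-59\right) = 5 \sqrt{5} - 3835 = -3835 + 5 \sqrt{5}$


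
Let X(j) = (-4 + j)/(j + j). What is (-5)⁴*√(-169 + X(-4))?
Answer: 1250*I*√42 ≈ 8100.9*I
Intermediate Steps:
X(j) = (-4 + j)/(2*j) (X(j) = (-4 + j)/((2*j)) = (-4 + j)*(1/(2*j)) = (-4 + j)/(2*j))
(-5)⁴*√(-169 + X(-4)) = (-5)⁴*√(-169 + (½)*(-4 - 4)/(-4)) = 625*√(-169 + (½)*(-¼)*(-8)) = 625*√(-169 + 1) = 625*√(-168) = 625*(2*I*√42) = 1250*I*√42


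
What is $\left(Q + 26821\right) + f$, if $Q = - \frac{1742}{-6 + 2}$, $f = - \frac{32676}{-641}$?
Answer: $\frac{35008185}{1282} \approx 27307.0$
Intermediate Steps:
$f = \frac{32676}{641}$ ($f = \left(-32676\right) \left(- \frac{1}{641}\right) = \frac{32676}{641} \approx 50.977$)
$Q = \frac{871}{2}$ ($Q = - \frac{1742}{-4} = \left(-1742\right) \left(- \frac{1}{4}\right) = \frac{871}{2} \approx 435.5$)
$\left(Q + 26821\right) + f = \left(\frac{871}{2} + 26821\right) + \frac{32676}{641} = \frac{54513}{2} + \frac{32676}{641} = \frac{35008185}{1282}$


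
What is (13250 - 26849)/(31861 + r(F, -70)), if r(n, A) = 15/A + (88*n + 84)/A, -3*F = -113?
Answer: -407970/954367 ≈ -0.42748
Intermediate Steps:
F = 113/3 (F = -⅓*(-113) = 113/3 ≈ 37.667)
r(n, A) = 15/A + (84 + 88*n)/A
(13250 - 26849)/(31861 + r(F, -70)) = (13250 - 26849)/(31861 + 11*(9 + 8*(113/3))/(-70)) = -13599/(31861 + 11*(-1/70)*(9 + 904/3)) = -13599/(31861 + 11*(-1/70)*(931/3)) = -13599/(31861 - 1463/30) = -13599/954367/30 = -13599*30/954367 = -407970/954367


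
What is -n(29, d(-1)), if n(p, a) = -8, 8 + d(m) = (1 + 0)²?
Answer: 8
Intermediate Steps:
d(m) = -7 (d(m) = -8 + (1 + 0)² = -8 + 1² = -8 + 1 = -7)
-n(29, d(-1)) = -1*(-8) = 8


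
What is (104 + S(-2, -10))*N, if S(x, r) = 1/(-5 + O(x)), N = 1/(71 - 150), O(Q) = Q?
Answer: -727/553 ≈ -1.3146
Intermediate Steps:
N = -1/79 (N = 1/(-79) = -1/79 ≈ -0.012658)
S(x, r) = 1/(-5 + x)
(104 + S(-2, -10))*N = (104 + 1/(-5 - 2))*(-1/79) = (104 + 1/(-7))*(-1/79) = (104 - ⅐)*(-1/79) = (727/7)*(-1/79) = -727/553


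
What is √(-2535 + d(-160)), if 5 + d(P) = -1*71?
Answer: I*√2611 ≈ 51.098*I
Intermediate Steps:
d(P) = -76 (d(P) = -5 - 1*71 = -5 - 71 = -76)
√(-2535 + d(-160)) = √(-2535 - 76) = √(-2611) = I*√2611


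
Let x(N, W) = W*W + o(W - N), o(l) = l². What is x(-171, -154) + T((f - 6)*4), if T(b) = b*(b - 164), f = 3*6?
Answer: 18437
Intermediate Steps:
f = 18
x(N, W) = W² + (W - N)² (x(N, W) = W*W + (W - N)² = W² + (W - N)²)
T(b) = b*(-164 + b)
x(-171, -154) + T((f - 6)*4) = ((-154)² + (-171 - 1*(-154))²) + ((18 - 6)*4)*(-164 + (18 - 6)*4) = (23716 + (-171 + 154)²) + (12*4)*(-164 + 12*4) = (23716 + (-17)²) + 48*(-164 + 48) = (23716 + 289) + 48*(-116) = 24005 - 5568 = 18437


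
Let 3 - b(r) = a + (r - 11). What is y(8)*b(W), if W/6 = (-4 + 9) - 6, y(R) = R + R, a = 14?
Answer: 96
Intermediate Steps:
y(R) = 2*R
W = -6 (W = 6*((-4 + 9) - 6) = 6*(5 - 6) = 6*(-1) = -6)
b(r) = -r (b(r) = 3 - (14 + (r - 11)) = 3 - (14 + (-11 + r)) = 3 - (3 + r) = 3 + (-3 - r) = -r)
y(8)*b(W) = (2*8)*(-1*(-6)) = 16*6 = 96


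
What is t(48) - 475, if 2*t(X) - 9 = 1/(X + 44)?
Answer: -86571/184 ≈ -470.49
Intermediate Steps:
t(X) = 9/2 + 1/(2*(44 + X)) (t(X) = 9/2 + 1/(2*(X + 44)) = 9/2 + 1/(2*(44 + X)))
t(48) - 475 = (397 + 9*48)/(2*(44 + 48)) - 475 = (1/2)*(397 + 432)/92 - 475 = (1/2)*(1/92)*829 - 475 = 829/184 - 475 = -86571/184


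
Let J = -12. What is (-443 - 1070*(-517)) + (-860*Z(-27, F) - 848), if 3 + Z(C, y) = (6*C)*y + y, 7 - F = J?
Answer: 3185219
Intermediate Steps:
F = 19 (F = 7 - 1*(-12) = 7 + 12 = 19)
Z(C, y) = -3 + y + 6*C*y (Z(C, y) = -3 + ((6*C)*y + y) = -3 + (6*C*y + y) = -3 + (y + 6*C*y) = -3 + y + 6*C*y)
(-443 - 1070*(-517)) + (-860*Z(-27, F) - 848) = (-443 - 1070*(-517)) + (-860*(-3 + 19 + 6*(-27)*19) - 848) = (-443 + 553190) + (-860*(-3 + 19 - 3078) - 848) = 552747 + (-860*(-3062) - 848) = 552747 + (2633320 - 848) = 552747 + 2632472 = 3185219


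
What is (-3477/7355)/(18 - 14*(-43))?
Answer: -3477/4560100 ≈ -0.00076248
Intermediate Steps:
(-3477/7355)/(18 - 14*(-43)) = (-3477*1/7355)/(18 + 602) = -3477/7355/620 = -3477/7355*1/620 = -3477/4560100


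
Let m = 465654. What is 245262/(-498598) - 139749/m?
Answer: -30647633875/38695692182 ≈ -0.79202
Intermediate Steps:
245262/(-498598) - 139749/m = 245262/(-498598) - 139749/465654 = 245262*(-1/498598) - 139749*1/465654 = -122631/249299 - 46583/155218 = -30647633875/38695692182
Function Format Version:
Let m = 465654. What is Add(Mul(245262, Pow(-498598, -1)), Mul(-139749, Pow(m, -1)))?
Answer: Rational(-30647633875, 38695692182) ≈ -0.79202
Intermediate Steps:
Add(Mul(245262, Pow(-498598, -1)), Mul(-139749, Pow(m, -1))) = Add(Mul(245262, Pow(-498598, -1)), Mul(-139749, Pow(465654, -1))) = Add(Mul(245262, Rational(-1, 498598)), Mul(-139749, Rational(1, 465654))) = Add(Rational(-122631, 249299), Rational(-46583, 155218)) = Rational(-30647633875, 38695692182)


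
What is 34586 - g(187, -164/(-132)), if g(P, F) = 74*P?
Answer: 20748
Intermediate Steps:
34586 - g(187, -164/(-132)) = 34586 - 74*187 = 34586 - 1*13838 = 34586 - 13838 = 20748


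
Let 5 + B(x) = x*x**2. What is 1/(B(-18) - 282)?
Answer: -1/6119 ≈ -0.00016343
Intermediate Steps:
B(x) = -5 + x**3 (B(x) = -5 + x*x**2 = -5 + x**3)
1/(B(-18) - 282) = 1/((-5 + (-18)**3) - 282) = 1/((-5 - 5832) - 282) = 1/(-5837 - 282) = 1/(-6119) = -1/6119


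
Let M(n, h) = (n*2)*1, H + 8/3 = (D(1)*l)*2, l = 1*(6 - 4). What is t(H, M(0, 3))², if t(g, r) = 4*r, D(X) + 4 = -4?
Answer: 0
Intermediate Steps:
l = 2 (l = 1*2 = 2)
D(X) = -8 (D(X) = -4 - 4 = -8)
H = -104/3 (H = -8/3 - 8*2*2 = -8/3 - 16*2 = -8/3 - 32 = -104/3 ≈ -34.667)
M(n, h) = 2*n (M(n, h) = (2*n)*1 = 2*n)
t(H, M(0, 3))² = (4*(2*0))² = (4*0)² = 0² = 0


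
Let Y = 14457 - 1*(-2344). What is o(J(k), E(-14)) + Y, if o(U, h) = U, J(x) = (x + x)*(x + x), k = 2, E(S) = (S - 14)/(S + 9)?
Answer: 16817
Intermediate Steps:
E(S) = (-14 + S)/(9 + S)
J(x) = 4*x² (J(x) = (2*x)*(2*x) = 4*x²)
Y = 16801 (Y = 14457 + 2344 = 16801)
o(J(k), E(-14)) + Y = 4*2² + 16801 = 4*4 + 16801 = 16 + 16801 = 16817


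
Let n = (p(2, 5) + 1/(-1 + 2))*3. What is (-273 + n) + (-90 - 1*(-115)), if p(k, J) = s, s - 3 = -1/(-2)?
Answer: -469/2 ≈ -234.50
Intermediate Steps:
s = 7/2 (s = 3 - 1/(-2) = 3 - 1*(-1/2) = 3 + 1/2 = 7/2 ≈ 3.5000)
p(k, J) = 7/2
n = 27/2 (n = (7/2 + 1/(-1 + 2))*3 = (7/2 + 1/1)*3 = (7/2 + 1)*3 = (9/2)*3 = 27/2 ≈ 13.500)
(-273 + n) + (-90 - 1*(-115)) = (-273 + 27/2) + (-90 - 1*(-115)) = -519/2 + (-90 + 115) = -519/2 + 25 = -469/2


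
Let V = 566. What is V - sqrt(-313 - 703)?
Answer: 566 - 2*I*sqrt(254) ≈ 566.0 - 31.875*I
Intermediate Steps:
V - sqrt(-313 - 703) = 566 - sqrt(-313 - 703) = 566 - sqrt(-1016) = 566 - 2*I*sqrt(254)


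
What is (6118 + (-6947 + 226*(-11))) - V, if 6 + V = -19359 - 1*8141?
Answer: 24191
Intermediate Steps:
V = -27506 (V = -6 + (-19359 - 1*8141) = -6 + (-19359 - 8141) = -6 - 27500 = -27506)
(6118 + (-6947 + 226*(-11))) - V = (6118 + (-6947 + 226*(-11))) - 1*(-27506) = (6118 + (-6947 - 2486)) + 27506 = (6118 - 9433) + 27506 = -3315 + 27506 = 24191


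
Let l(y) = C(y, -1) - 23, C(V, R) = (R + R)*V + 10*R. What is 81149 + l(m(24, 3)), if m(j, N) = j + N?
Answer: 81062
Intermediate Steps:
m(j, N) = N + j
C(V, R) = 10*R + 2*R*V (C(V, R) = (2*R)*V + 10*R = 2*R*V + 10*R = 10*R + 2*R*V)
l(y) = -33 - 2*y (l(y) = 2*(-1)*(5 + y) - 23 = (-10 - 2*y) - 23 = -33 - 2*y)
81149 + l(m(24, 3)) = 81149 + (-33 - 2*(3 + 24)) = 81149 + (-33 - 2*27) = 81149 + (-33 - 54) = 81149 - 87 = 81062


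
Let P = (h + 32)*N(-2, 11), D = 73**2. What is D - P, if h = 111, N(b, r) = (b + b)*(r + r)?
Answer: 17913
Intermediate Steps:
N(b, r) = 4*b*r (N(b, r) = (2*b)*(2*r) = 4*b*r)
D = 5329
P = -12584 (P = (111 + 32)*(4*(-2)*11) = 143*(-88) = -12584)
D - P = 5329 - 1*(-12584) = 5329 + 12584 = 17913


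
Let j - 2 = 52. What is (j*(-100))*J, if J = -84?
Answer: 453600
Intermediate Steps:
j = 54 (j = 2 + 52 = 54)
(j*(-100))*J = (54*(-100))*(-84) = -5400*(-84) = 453600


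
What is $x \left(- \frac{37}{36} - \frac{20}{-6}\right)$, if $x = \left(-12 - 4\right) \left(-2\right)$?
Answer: $\frac{664}{9} \approx 73.778$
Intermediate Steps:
$x = 32$ ($x = \left(-16\right) \left(-2\right) = 32$)
$x \left(- \frac{37}{36} - \frac{20}{-6}\right) = 32 \left(- \frac{37}{36} - \frac{20}{-6}\right) = 32 \left(\left(-37\right) \frac{1}{36} - - \frac{10}{3}\right) = 32 \left(- \frac{37}{36} + \frac{10}{3}\right) = 32 \cdot \frac{83}{36} = \frac{664}{9}$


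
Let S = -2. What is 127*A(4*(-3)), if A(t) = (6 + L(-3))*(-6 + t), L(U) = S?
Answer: -9144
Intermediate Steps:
L(U) = -2
A(t) = -24 + 4*t (A(t) = (6 - 2)*(-6 + t) = 4*(-6 + t) = -24 + 4*t)
127*A(4*(-3)) = 127*(-24 + 4*(4*(-3))) = 127*(-24 + 4*(-12)) = 127*(-24 - 48) = 127*(-72) = -9144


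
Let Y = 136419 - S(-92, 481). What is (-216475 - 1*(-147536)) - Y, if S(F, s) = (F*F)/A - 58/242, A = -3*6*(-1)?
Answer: -223123051/1089 ≈ -2.0489e+5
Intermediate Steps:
A = 18 (A = -18*(-1) = 18)
S(F, s) = -29/121 + F²/18 (S(F, s) = (F*F)/18 - 58/242 = F²*(1/18) - 58*1/242 = F²/18 - 29/121 = -29/121 + F²/18)
Y = 148048480/1089 (Y = 136419 - (-29/121 + (1/18)*(-92)²) = 136419 - (-29/121 + (1/18)*8464) = 136419 - (-29/121 + 4232/9) = 136419 - 1*511811/1089 = 136419 - 511811/1089 = 148048480/1089 ≈ 1.3595e+5)
(-216475 - 1*(-147536)) - Y = (-216475 - 1*(-147536)) - 1*148048480/1089 = (-216475 + 147536) - 148048480/1089 = -68939 - 148048480/1089 = -223123051/1089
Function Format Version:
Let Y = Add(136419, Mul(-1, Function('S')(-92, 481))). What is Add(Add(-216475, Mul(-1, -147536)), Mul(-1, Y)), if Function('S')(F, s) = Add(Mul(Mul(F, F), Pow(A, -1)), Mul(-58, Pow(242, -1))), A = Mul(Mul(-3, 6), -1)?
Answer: Rational(-223123051, 1089) ≈ -2.0489e+5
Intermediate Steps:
A = 18 (A = Mul(-18, -1) = 18)
Function('S')(F, s) = Add(Rational(-29, 121), Mul(Rational(1, 18), Pow(F, 2))) (Function('S')(F, s) = Add(Mul(Mul(F, F), Pow(18, -1)), Mul(-58, Pow(242, -1))) = Add(Mul(Pow(F, 2), Rational(1, 18)), Mul(-58, Rational(1, 242))) = Add(Mul(Rational(1, 18), Pow(F, 2)), Rational(-29, 121)) = Add(Rational(-29, 121), Mul(Rational(1, 18), Pow(F, 2))))
Y = Rational(148048480, 1089) (Y = Add(136419, Mul(-1, Add(Rational(-29, 121), Mul(Rational(1, 18), Pow(-92, 2))))) = Add(136419, Mul(-1, Add(Rational(-29, 121), Mul(Rational(1, 18), 8464)))) = Add(136419, Mul(-1, Add(Rational(-29, 121), Rational(4232, 9)))) = Add(136419, Mul(-1, Rational(511811, 1089))) = Add(136419, Rational(-511811, 1089)) = Rational(148048480, 1089) ≈ 1.3595e+5)
Add(Add(-216475, Mul(-1, -147536)), Mul(-1, Y)) = Add(Add(-216475, Mul(-1, -147536)), Mul(-1, Rational(148048480, 1089))) = Add(Add(-216475, 147536), Rational(-148048480, 1089)) = Add(-68939, Rational(-148048480, 1089)) = Rational(-223123051, 1089)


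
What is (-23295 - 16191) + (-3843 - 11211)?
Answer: -54540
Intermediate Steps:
(-23295 - 16191) + (-3843 - 11211) = -39486 - 15054 = -54540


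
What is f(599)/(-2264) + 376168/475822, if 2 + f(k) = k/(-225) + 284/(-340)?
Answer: 408443153927/515065419450 ≈ 0.79299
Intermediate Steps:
f(k) = -241/85 - k/225 (f(k) = -2 + (k/(-225) + 284/(-340)) = -2 + (k*(-1/225) + 284*(-1/340)) = -2 + (-k/225 - 71/85) = -2 + (-71/85 - k/225) = -241/85 - k/225)
f(599)/(-2264) + 376168/475822 = (-241/85 - 1/225*599)/(-2264) + 376168/475822 = (-241/85 - 599/225)*(-1/2264) + 376168*(1/475822) = -21028/3825*(-1/2264) + 188084/237911 = 5257/2164950 + 188084/237911 = 408443153927/515065419450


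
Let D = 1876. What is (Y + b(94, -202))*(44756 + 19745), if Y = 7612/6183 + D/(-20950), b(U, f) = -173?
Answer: -717943988387479/64766925 ≈ -1.1085e+7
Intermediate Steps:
Y = 73936046/64766925 (Y = 7612/6183 + 1876/(-20950) = 7612*(1/6183) + 1876*(-1/20950) = 7612/6183 - 938/10475 = 73936046/64766925 ≈ 1.1416)
(Y + b(94, -202))*(44756 + 19745) = (73936046/64766925 - 173)*(44756 + 19745) = -11130741979/64766925*64501 = -717943988387479/64766925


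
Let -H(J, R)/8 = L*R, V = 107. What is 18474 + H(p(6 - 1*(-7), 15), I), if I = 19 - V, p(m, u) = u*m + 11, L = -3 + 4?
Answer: 19178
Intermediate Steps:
L = 1
p(m, u) = 11 + m*u (p(m, u) = m*u + 11 = 11 + m*u)
I = -88 (I = 19 - 1*107 = 19 - 107 = -88)
H(J, R) = -8*R
18474 + H(p(6 - 1*(-7), 15), I) = 18474 - 8*(-88) = 18474 + 704 = 19178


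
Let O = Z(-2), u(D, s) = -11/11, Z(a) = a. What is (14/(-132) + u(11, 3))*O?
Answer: 73/33 ≈ 2.2121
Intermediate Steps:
u(D, s) = -1 (u(D, s) = -11*1/11 = -1)
O = -2
(14/(-132) + u(11, 3))*O = (14/(-132) - 1)*(-2) = (14*(-1/132) - 1)*(-2) = (-7/66 - 1)*(-2) = -73/66*(-2) = 73/33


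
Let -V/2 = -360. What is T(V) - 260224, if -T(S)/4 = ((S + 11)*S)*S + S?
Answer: -1516064704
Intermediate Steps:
V = 720 (V = -2*(-360) = 720)
T(S) = -4*S - 4*S**2*(11 + S) (T(S) = -4*(((S + 11)*S)*S + S) = -4*(((11 + S)*S)*S + S) = -4*((S*(11 + S))*S + S) = -4*(S**2*(11 + S) + S) = -4*(S + S**2*(11 + S)) = -4*S - 4*S**2*(11 + S))
T(V) - 260224 = -4*720*(1 + 720**2 + 11*720) - 260224 = -4*720*(1 + 518400 + 7920) - 260224 = -4*720*526321 - 260224 = -1515804480 - 260224 = -1516064704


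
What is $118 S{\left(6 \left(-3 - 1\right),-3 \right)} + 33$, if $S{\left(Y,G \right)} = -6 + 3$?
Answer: $-321$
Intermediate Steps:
$S{\left(Y,G \right)} = -3$
$118 S{\left(6 \left(-3 - 1\right),-3 \right)} + 33 = 118 \left(-3\right) + 33 = -354 + 33 = -321$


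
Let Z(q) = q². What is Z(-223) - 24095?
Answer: 25634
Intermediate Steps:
Z(-223) - 24095 = (-223)² - 24095 = 49729 - 24095 = 25634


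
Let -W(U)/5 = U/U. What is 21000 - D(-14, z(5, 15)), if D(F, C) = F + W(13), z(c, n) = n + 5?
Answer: 21019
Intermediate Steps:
z(c, n) = 5 + n
W(U) = -5 (W(U) = -5*U/U = -5*1 = -5)
D(F, C) = -5 + F (D(F, C) = F - 5 = -5 + F)
21000 - D(-14, z(5, 15)) = 21000 - (-5 - 14) = 21000 - 1*(-19) = 21000 + 19 = 21019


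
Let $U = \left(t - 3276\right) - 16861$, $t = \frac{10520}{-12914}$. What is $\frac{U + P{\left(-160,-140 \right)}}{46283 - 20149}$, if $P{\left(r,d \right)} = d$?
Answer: $- \frac{130933849}{168747238} \approx -0.77592$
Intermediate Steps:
$t = - \frac{5260}{6457}$ ($t = 10520 \left(- \frac{1}{12914}\right) = - \frac{5260}{6457} \approx -0.81462$)
$U = - \frac{130029869}{6457}$ ($U = \left(- \frac{5260}{6457} - 3276\right) - 16861 = - \frac{21158392}{6457} - 16861 = - \frac{130029869}{6457} \approx -20138.0$)
$\frac{U + P{\left(-160,-140 \right)}}{46283 - 20149} = \frac{- \frac{130029869}{6457} - 140}{46283 - 20149} = - \frac{130933849}{6457 \cdot 26134} = \left(- \frac{130933849}{6457}\right) \frac{1}{26134} = - \frac{130933849}{168747238}$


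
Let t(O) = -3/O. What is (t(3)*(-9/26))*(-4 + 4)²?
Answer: 0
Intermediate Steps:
(t(3)*(-9/26))*(-4 + 4)² = ((-3/3)*(-9/26))*(-4 + 4)² = ((-3*⅓)*(-9*1/26))*0² = -1*(-9/26)*0 = (9/26)*0 = 0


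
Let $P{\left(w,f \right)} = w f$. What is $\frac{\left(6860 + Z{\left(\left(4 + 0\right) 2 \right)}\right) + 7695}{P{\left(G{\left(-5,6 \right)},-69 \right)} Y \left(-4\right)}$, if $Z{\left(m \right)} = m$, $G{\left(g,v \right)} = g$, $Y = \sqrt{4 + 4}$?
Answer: $- \frac{14563 \sqrt{2}}{5520} \approx -3.731$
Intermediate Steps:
$Y = 2 \sqrt{2}$ ($Y = \sqrt{8} = 2 \sqrt{2} \approx 2.8284$)
$P{\left(w,f \right)} = f w$
$\frac{\left(6860 + Z{\left(\left(4 + 0\right) 2 \right)}\right) + 7695}{P{\left(G{\left(-5,6 \right)},-69 \right)} Y \left(-4\right)} = \frac{\left(6860 + \left(4 + 0\right) 2\right) + 7695}{\left(-69\right) \left(-5\right) 2 \sqrt{2} \left(-4\right)} = \frac{\left(6860 + 4 \cdot 2\right) + 7695}{345 \left(- 8 \sqrt{2}\right)} = \frac{\left(6860 + 8\right) + 7695}{\left(-2760\right) \sqrt{2}} = \left(6868 + 7695\right) \left(- \frac{\sqrt{2}}{5520}\right) = 14563 \left(- \frac{\sqrt{2}}{5520}\right) = - \frac{14563 \sqrt{2}}{5520}$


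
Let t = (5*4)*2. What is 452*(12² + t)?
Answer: 83168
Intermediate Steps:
t = 40 (t = 20*2 = 40)
452*(12² + t) = 452*(12² + 40) = 452*(144 + 40) = 452*184 = 83168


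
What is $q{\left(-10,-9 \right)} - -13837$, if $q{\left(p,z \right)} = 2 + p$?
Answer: $13829$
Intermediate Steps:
$q{\left(-10,-9 \right)} - -13837 = \left(2 - 10\right) - -13837 = -8 + 13837 = 13829$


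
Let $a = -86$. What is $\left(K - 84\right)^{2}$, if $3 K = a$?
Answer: $\frac{114244}{9} \approx 12694.0$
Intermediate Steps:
$K = - \frac{86}{3}$ ($K = \frac{1}{3} \left(-86\right) = - \frac{86}{3} \approx -28.667$)
$\left(K - 84\right)^{2} = \left(- \frac{86}{3} - 84\right)^{2} = \left(- \frac{338}{3}\right)^{2} = \frac{114244}{9}$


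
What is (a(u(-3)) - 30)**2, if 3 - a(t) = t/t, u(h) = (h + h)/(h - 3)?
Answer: 784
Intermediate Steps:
u(h) = 2*h/(-3 + h) (u(h) = (2*h)/(-3 + h) = 2*h/(-3 + h))
a(t) = 2 (a(t) = 3 - t/t = 3 - 1*1 = 3 - 1 = 2)
(a(u(-3)) - 30)**2 = (2 - 30)**2 = (-28)**2 = 784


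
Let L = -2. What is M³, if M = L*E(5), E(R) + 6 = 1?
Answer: 1000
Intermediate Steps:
E(R) = -5 (E(R) = -6 + 1 = -5)
M = 10 (M = -2*(-5) = 10)
M³ = 10³ = 1000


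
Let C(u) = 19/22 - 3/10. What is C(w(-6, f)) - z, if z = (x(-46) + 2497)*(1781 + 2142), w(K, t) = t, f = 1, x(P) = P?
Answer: -528839984/55 ≈ -9.6153e+6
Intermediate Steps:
C(u) = 31/55 (C(u) = 19*(1/22) - 3*⅒ = 19/22 - 3/10 = 31/55)
z = 9615273 (z = (-46 + 2497)*(1781 + 2142) = 2451*3923 = 9615273)
C(w(-6, f)) - z = 31/55 - 1*9615273 = 31/55 - 9615273 = -528839984/55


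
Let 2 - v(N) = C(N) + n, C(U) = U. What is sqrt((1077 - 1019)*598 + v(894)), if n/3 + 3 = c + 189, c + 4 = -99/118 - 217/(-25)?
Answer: sqrt(11564744226)/590 ≈ 182.27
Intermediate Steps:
c = 11331/2950 (c = -4 + (-99/118 - 217/(-25)) = -4 + (-99*1/118 - 217*(-1/25)) = -4 + (-99/118 + 217/25) = -4 + 23131/2950 = 11331/2950 ≈ 3.8410)
n = 1680093/2950 (n = -9 + 3*(11331/2950 + 189) = -9 + 3*(568881/2950) = -9 + 1706643/2950 = 1680093/2950 ≈ 569.52)
v(N) = -1674193/2950 - N (v(N) = 2 - (N + 1680093/2950) = 2 - (1680093/2950 + N) = 2 + (-1680093/2950 - N) = -1674193/2950 - N)
sqrt((1077 - 1019)*598 + v(894)) = sqrt((1077 - 1019)*598 + (-1674193/2950 - 1*894)) = sqrt(58*598 + (-1674193/2950 - 894)) = sqrt(34684 - 4311493/2950) = sqrt(98006307/2950) = sqrt(11564744226)/590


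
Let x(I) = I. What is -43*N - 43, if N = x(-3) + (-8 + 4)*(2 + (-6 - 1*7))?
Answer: -1806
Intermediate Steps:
N = 41 (N = -3 + (-8 + 4)*(2 + (-6 - 1*7)) = -3 - 4*(2 + (-6 - 7)) = -3 - 4*(2 - 13) = -3 - 4*(-11) = -3 + 44 = 41)
-43*N - 43 = -43*41 - 43 = -1763 - 43 = -1806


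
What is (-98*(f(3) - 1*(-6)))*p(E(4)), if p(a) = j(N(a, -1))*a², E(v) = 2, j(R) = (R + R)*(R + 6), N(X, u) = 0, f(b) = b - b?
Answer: 0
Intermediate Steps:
f(b) = 0
j(R) = 2*R*(6 + R) (j(R) = (2*R)*(6 + R) = 2*R*(6 + R))
p(a) = 0 (p(a) = (2*0*(6 + 0))*a² = (2*0*6)*a² = 0*a² = 0)
(-98*(f(3) - 1*(-6)))*p(E(4)) = -98*(0 - 1*(-6))*0 = -98*(0 + 6)*0 = -98*6*0 = -588*0 = 0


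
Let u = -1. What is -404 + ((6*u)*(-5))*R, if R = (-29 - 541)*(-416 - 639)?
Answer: 18040096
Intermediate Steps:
R = 601350 (R = -570*(-1055) = 601350)
-404 + ((6*u)*(-5))*R = -404 + ((6*(-1))*(-5))*601350 = -404 - 6*(-5)*601350 = -404 + 30*601350 = -404 + 18040500 = 18040096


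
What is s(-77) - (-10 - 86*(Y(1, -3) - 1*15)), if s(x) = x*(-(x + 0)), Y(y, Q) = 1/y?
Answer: -7123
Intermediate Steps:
s(x) = -x² (s(x) = x*(-x) = -x²)
s(-77) - (-10 - 86*(Y(1, -3) - 1*15)) = -1*(-77)² - (-10 - 86*(1/1 - 1*15)) = -1*5929 - (-10 - 86*(1 - 15)) = -5929 - (-10 - 86*(-14)) = -5929 - (-10 + 1204) = -5929 - 1*1194 = -5929 - 1194 = -7123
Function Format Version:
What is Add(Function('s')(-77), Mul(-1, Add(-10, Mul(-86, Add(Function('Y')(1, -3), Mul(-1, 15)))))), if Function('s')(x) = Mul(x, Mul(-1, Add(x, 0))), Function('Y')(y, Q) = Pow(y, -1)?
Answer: -7123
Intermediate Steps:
Function('s')(x) = Mul(-1, Pow(x, 2)) (Function('s')(x) = Mul(x, Mul(-1, x)) = Mul(-1, Pow(x, 2)))
Add(Function('s')(-77), Mul(-1, Add(-10, Mul(-86, Add(Function('Y')(1, -3), Mul(-1, 15)))))) = Add(Mul(-1, Pow(-77, 2)), Mul(-1, Add(-10, Mul(-86, Add(Pow(1, -1), Mul(-1, 15)))))) = Add(Mul(-1, 5929), Mul(-1, Add(-10, Mul(-86, Add(1, -15))))) = Add(-5929, Mul(-1, Add(-10, Mul(-86, -14)))) = Add(-5929, Mul(-1, Add(-10, 1204))) = Add(-5929, Mul(-1, 1194)) = Add(-5929, -1194) = -7123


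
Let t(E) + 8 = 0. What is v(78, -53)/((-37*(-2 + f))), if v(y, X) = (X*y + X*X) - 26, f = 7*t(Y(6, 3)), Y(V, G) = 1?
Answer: -1351/2146 ≈ -0.62954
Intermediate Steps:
t(E) = -8 (t(E) = -8 + 0 = -8)
f = -56 (f = 7*(-8) = -56)
v(y, X) = -26 + X² + X*y (v(y, X) = (X*y + X²) - 26 = (X² + X*y) - 26 = -26 + X² + X*y)
v(78, -53)/((-37*(-2 + f))) = (-26 + (-53)² - 53*78)/((-37*(-2 - 56))) = (-26 + 2809 - 4134)/((-37*(-58))) = -1351/2146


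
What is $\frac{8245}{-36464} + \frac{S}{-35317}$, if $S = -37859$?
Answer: $\frac{1089301911}{1287799088} \approx 0.84586$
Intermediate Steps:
$\frac{8245}{-36464} + \frac{S}{-35317} = \frac{8245}{-36464} - \frac{37859}{-35317} = 8245 \left(- \frac{1}{36464}\right) - - \frac{37859}{35317} = - \frac{8245}{36464} + \frac{37859}{35317} = \frac{1089301911}{1287799088}$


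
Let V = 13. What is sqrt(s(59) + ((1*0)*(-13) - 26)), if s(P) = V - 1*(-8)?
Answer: I*sqrt(5) ≈ 2.2361*I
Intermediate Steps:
s(P) = 21 (s(P) = 13 - 1*(-8) = 13 + 8 = 21)
sqrt(s(59) + ((1*0)*(-13) - 26)) = sqrt(21 + ((1*0)*(-13) - 26)) = sqrt(21 + (0*(-13) - 26)) = sqrt(21 + (0 - 26)) = sqrt(21 - 26) = sqrt(-5) = I*sqrt(5)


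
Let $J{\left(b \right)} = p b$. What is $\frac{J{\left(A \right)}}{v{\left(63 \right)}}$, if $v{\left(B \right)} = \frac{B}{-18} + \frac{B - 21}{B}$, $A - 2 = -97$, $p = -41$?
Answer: $- \frac{23370}{17} \approx -1374.7$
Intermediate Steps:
$A = -95$ ($A = 2 - 97 = -95$)
$J{\left(b \right)} = - 41 b$
$v{\left(B \right)} = - \frac{B}{18} + \frac{-21 + B}{B}$ ($v{\left(B \right)} = B \left(- \frac{1}{18}\right) + \frac{-21 + B}{B} = - \frac{B}{18} + \frac{-21 + B}{B}$)
$\frac{J{\left(A \right)}}{v{\left(63 \right)}} = \frac{\left(-41\right) \left(-95\right)}{1 - \frac{21}{63} - \frac{7}{2}} = \frac{3895}{1 - \frac{1}{3} - \frac{7}{2}} = \frac{3895}{- \frac{17}{6}} = 3895 \left(- \frac{6}{17}\right) = - \frac{23370}{17}$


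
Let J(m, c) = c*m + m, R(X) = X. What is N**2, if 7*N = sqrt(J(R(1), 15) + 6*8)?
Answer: 64/49 ≈ 1.3061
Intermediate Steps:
J(m, c) = m + c*m
N = 8/7 (N = sqrt(1*(1 + 15) + 6*8)/7 = sqrt(1*16 + 48)/7 = sqrt(16 + 48)/7 = sqrt(64)/7 = (1/7)*8 = 8/7 ≈ 1.1429)
N**2 = (8/7)**2 = 64/49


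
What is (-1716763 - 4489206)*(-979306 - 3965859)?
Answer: 30689540689885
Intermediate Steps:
(-1716763 - 4489206)*(-979306 - 3965859) = -6205969*(-4945165) = 30689540689885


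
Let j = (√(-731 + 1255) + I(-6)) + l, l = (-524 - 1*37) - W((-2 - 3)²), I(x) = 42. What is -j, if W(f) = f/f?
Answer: 520 - 2*√131 ≈ 497.11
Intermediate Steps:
W(f) = 1
l = -562 (l = (-524 - 1*37) - 1*1 = (-524 - 37) - 1 = -561 - 1 = -562)
j = -520 + 2*√131 (j = (√(-731 + 1255) + 42) - 562 = (√524 + 42) - 562 = (2*√131 + 42) - 562 = (42 + 2*√131) - 562 = -520 + 2*√131 ≈ -497.11)
-j = -(-520 + 2*√131) = 520 - 2*√131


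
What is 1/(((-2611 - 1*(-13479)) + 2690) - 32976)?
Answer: -1/19418 ≈ -5.1499e-5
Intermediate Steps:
1/(((-2611 - 1*(-13479)) + 2690) - 32976) = 1/(((-2611 + 13479) + 2690) - 32976) = 1/((10868 + 2690) - 32976) = 1/(13558 - 32976) = 1/(-19418) = -1/19418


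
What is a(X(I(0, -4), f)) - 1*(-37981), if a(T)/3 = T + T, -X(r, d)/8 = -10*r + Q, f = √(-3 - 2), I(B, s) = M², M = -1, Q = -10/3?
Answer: 38621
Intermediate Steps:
Q = -10/3 (Q = -10*⅓ = -10/3 ≈ -3.3333)
I(B, s) = 1 (I(B, s) = (-1)² = 1)
f = I*√5 (f = √(-5) = I*√5 ≈ 2.2361*I)
X(r, d) = 80/3 + 80*r (X(r, d) = -8*(-10*r - 10/3) = -8*(-10/3 - 10*r) = 80/3 + 80*r)
a(T) = 6*T (a(T) = 3*(T + T) = 3*(2*T) = 6*T)
a(X(I(0, -4), f)) - 1*(-37981) = 6*(80/3 + 80*1) - 1*(-37981) = 6*(80/3 + 80) + 37981 = 6*(320/3) + 37981 = 640 + 37981 = 38621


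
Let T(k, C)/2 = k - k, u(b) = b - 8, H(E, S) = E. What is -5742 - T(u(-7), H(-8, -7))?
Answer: -5742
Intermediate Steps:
u(b) = -8 + b
T(k, C) = 0 (T(k, C) = 2*(k - k) = 2*0 = 0)
-5742 - T(u(-7), H(-8, -7)) = -5742 - 1*0 = -5742 + 0 = -5742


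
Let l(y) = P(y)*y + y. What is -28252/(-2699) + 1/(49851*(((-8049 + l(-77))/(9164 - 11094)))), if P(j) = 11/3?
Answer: 2368444318594/226264632735 ≈ 10.468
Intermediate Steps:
P(j) = 11/3 (P(j) = 11*(⅓) = 11/3)
l(y) = 14*y/3 (l(y) = 11*y/3 + y = 14*y/3)
-28252/(-2699) + 1/(49851*(((-8049 + l(-77))/(9164 - 11094)))) = -28252/(-2699) + 1/(49851*(((-8049 + (14/3)*(-77))/(9164 - 11094)))) = -28252*(-1/2699) + 1/(49851*(((-8049 - 1078/3)/(-1930)))) = 28252/2699 + 1/(49851*((-25225/3*(-1/1930)))) = 28252/2699 + 1/(49851*(5045/1158)) = 28252/2699 + (1/49851)*(1158/5045) = 28252/2699 + 386/83832765 = 2368444318594/226264632735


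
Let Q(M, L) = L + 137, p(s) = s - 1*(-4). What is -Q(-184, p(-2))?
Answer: -139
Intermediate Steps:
p(s) = 4 + s (p(s) = s + 4 = 4 + s)
Q(M, L) = 137 + L
-Q(-184, p(-2)) = -(137 + (4 - 2)) = -(137 + 2) = -1*139 = -139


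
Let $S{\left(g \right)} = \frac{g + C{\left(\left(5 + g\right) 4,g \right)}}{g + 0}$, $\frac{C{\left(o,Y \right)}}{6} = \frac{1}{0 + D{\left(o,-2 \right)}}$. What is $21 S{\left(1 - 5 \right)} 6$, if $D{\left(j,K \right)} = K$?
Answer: $\frac{441}{2} \approx 220.5$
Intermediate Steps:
$C{\left(o,Y \right)} = -3$ ($C{\left(o,Y \right)} = \frac{6}{0 - 2} = \frac{6}{-2} = 6 \left(- \frac{1}{2}\right) = -3$)
$S{\left(g \right)} = \frac{-3 + g}{g}$ ($S{\left(g \right)} = \frac{g - 3}{g + 0} = \frac{-3 + g}{g}$)
$21 S{\left(1 - 5 \right)} 6 = 21 \frac{-3 + \left(1 - 5\right)}{1 - 5} \cdot 6 = 21 \frac{-3 - 4}{-4} \cdot 6 = 21 \left(\left(- \frac{1}{4}\right) \left(-7\right)\right) 6 = 21 \cdot \frac{7}{4} \cdot 6 = \frac{147}{4} \cdot 6 = \frac{441}{2}$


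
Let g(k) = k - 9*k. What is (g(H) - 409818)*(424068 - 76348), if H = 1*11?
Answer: -142532514320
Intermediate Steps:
H = 11
g(k) = -8*k
(g(H) - 409818)*(424068 - 76348) = (-8*11 - 409818)*(424068 - 76348) = (-88 - 409818)*347720 = -409906*347720 = -142532514320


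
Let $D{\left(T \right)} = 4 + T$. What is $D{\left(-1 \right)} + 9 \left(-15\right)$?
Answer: $-132$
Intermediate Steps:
$D{\left(-1 \right)} + 9 \left(-15\right) = \left(4 - 1\right) + 9 \left(-15\right) = 3 - 135 = -132$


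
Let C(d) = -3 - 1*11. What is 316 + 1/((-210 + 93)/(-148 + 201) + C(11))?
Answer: 271391/859 ≈ 315.94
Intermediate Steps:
C(d) = -14 (C(d) = -3 - 11 = -14)
316 + 1/((-210 + 93)/(-148 + 201) + C(11)) = 316 + 1/((-210 + 93)/(-148 + 201) - 14) = 316 + 1/(-117/53 - 14) = 316 + 1/(-859/53) = 316 - 53/859 = 271391/859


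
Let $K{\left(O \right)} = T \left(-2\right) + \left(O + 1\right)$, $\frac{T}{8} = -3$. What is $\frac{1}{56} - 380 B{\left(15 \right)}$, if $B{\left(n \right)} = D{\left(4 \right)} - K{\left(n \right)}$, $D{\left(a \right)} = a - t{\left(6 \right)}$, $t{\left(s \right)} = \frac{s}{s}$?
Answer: $\frac{1298081}{56} \approx 23180.0$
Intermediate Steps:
$T = -24$ ($T = 8 \left(-3\right) = -24$)
$t{\left(s \right)} = 1$
$D{\left(a \right)} = -1 + a$ ($D{\left(a \right)} = a - 1 = -1 + a$)
$K{\left(O \right)} = 49 + O$ ($K{\left(O \right)} = \left(-24\right) \left(-2\right) + \left(O + 1\right) = 48 + \left(1 + O\right) = 49 + O$)
$B{\left(n \right)} = -46 - n$ ($B{\left(n \right)} = \left(-1 + 4\right) - \left(49 + n\right) = 3 - \left(49 + n\right) = -46 - n$)
$\frac{1}{56} - 380 B{\left(15 \right)} = \frac{1}{56} - 380 \left(-46 - 15\right) = \frac{1}{56} - -23180 = \frac{1}{56} + 23180 = \frac{1298081}{56}$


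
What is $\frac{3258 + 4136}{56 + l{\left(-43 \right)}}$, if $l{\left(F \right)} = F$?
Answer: $\frac{7394}{13} \approx 568.77$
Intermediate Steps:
$\frac{3258 + 4136}{56 + l{\left(-43 \right)}} = \frac{3258 + 4136}{56 - 43} = \frac{7394}{13}$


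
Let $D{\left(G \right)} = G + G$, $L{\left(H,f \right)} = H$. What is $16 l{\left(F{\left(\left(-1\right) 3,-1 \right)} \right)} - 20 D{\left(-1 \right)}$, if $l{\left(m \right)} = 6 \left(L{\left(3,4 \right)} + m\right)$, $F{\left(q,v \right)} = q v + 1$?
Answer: $712$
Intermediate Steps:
$F{\left(q,v \right)} = 1 + q v$
$l{\left(m \right)} = 18 + 6 m$ ($l{\left(m \right)} = 6 \left(3 + m\right) = 18 + 6 m$)
$D{\left(G \right)} = 2 G$
$16 l{\left(F{\left(\left(-1\right) 3,-1 \right)} \right)} - 20 D{\left(-1 \right)} = 16 \left(18 + 6 \left(1 + \left(-1\right) 3 \left(-1\right)\right)\right) - 20 \cdot 2 \left(-1\right) = 16 \left(18 + 6 \left(1 - -3\right)\right) - -40 = 16 \left(18 + 6 \left(1 + 3\right)\right) + 40 = 16 \left(18 + 6 \cdot 4\right) + 40 = 16 \left(18 + 24\right) + 40 = 16 \cdot 42 + 40 = 672 + 40 = 712$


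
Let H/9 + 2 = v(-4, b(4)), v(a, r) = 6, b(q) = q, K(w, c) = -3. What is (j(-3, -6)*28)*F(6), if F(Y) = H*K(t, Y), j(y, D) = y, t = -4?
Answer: 9072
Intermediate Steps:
H = 36 (H = -18 + 9*6 = -18 + 54 = 36)
F(Y) = -108 (F(Y) = 36*(-3) = -108)
(j(-3, -6)*28)*F(6) = -3*28*(-108) = -84*(-108) = 9072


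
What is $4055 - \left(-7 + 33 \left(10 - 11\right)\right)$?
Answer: $4095$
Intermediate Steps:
$4055 - \left(-7 + 33 \left(10 - 11\right)\right) = 4055 + \left(\left(-33\right) \left(-1\right) + 7\right) = 4055 + \left(33 + 7\right) = 4055 + 40 = 4095$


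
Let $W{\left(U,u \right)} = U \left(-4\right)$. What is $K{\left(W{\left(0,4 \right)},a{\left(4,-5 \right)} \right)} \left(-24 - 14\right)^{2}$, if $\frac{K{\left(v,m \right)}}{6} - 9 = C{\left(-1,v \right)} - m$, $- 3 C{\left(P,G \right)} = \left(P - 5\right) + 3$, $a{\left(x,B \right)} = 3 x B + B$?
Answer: $649800$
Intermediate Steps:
$W{\left(U,u \right)} = - 4 U$
$a{\left(x,B \right)} = B + 3 B x$ ($a{\left(x,B \right)} = 3 B x + B = B + 3 B x$)
$C{\left(P,G \right)} = \frac{2}{3} - \frac{P}{3}$ ($C{\left(P,G \right)} = - \frac{\left(P - 5\right) + 3}{3} = - \frac{\left(-5 + P\right) + 3}{3} = - \frac{-2 + P}{3} = \frac{2}{3} - \frac{P}{3}$)
$K{\left(v,m \right)} = 60 - 6 m$ ($K{\left(v,m \right)} = 54 + 6 \left(\left(\frac{2}{3} - - \frac{1}{3}\right) - m\right) = 54 + 6 \left(\left(\frac{2}{3} + \frac{1}{3}\right) - m\right) = 54 + 6 \left(1 - m\right) = 54 - \left(-6 + 6 m\right) = 60 - 6 m$)
$K{\left(W{\left(0,4 \right)},a{\left(4,-5 \right)} \right)} \left(-24 - 14\right)^{2} = \left(60 - 6 \left(- 5 \left(1 + 3 \cdot 4\right)\right)\right) \left(-24 - 14\right)^{2} = \left(60 - 6 \left(- 5 \left(1 + 12\right)\right)\right) \left(-38\right)^{2} = \left(60 - 6 \left(\left(-5\right) 13\right)\right) 1444 = \left(60 - -390\right) 1444 = \left(60 + 390\right) 1444 = 450 \cdot 1444 = 649800$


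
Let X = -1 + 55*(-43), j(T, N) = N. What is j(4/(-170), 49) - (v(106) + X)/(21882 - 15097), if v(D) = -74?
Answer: 66981/1357 ≈ 49.360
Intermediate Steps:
X = -2366 (X = -1 - 2365 = -2366)
j(4/(-170), 49) - (v(106) + X)/(21882 - 15097) = 49 - (-74 - 2366)/(21882 - 15097) = 49 - (-2440)/6785 = 49 - 1*(-488/1357) = 49 + 488/1357 = 66981/1357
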